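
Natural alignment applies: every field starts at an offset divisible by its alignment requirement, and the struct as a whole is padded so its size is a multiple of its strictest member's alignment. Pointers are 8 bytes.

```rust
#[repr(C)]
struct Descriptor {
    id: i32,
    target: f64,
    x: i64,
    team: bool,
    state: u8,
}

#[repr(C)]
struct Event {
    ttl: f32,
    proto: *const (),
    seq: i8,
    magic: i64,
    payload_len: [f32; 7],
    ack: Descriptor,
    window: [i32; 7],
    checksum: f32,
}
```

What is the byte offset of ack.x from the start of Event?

80

Descriptor: @0: id [4B, align 4] → 4; +4 pad (align 8); @8: target [8B, align 8] → 16; @16: x [8B, align 8] → 24; @24: team [1B, align 1] → 25; @25: state [1B, align 1] → 26; +6 tail pad (align 8); size 32, align 8
@0: ttl [4B, align 4] → 4
+4 pad (align 8)
@8: proto [8B, align 8] → 16
@16: seq [1B, align 1] → 17
+7 pad (align 8)
@24: magic [8B, align 8] → 32
@32: payload_len [28B, align 4] → 60
+4 pad (align 8)
@64: ack [32B, align 8] → 96
within Descriptor: x at 16
64 + 16 = 80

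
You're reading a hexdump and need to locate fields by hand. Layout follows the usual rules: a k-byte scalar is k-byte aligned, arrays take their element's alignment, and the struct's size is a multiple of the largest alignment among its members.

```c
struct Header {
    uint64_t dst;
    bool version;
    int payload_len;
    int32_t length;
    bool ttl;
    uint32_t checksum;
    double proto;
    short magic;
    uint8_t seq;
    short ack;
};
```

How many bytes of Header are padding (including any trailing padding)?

dst at 0 (size 8, align 8) → ends 8
version at 8 (size 1, align 1) → ends 9
pad 3 to align 4 for payload_len
payload_len at 12 (size 4, align 4) → ends 16
length at 16 (size 4, align 4) → ends 20
ttl at 20 (size 1, align 1) → ends 21
pad 3 to align 4 for checksum
checksum at 24 (size 4, align 4) → ends 28
pad 4 to align 8 for proto
proto at 32 (size 8, align 8) → ends 40
magic at 40 (size 2, align 2) → ends 42
seq at 42 (size 1, align 1) → ends 43
pad 1 to align 2 for ack
ack at 44 (size 2, align 2) → ends 46
tail pad 2 to reach multiple of 8
total 48 bytes, alignment 8
data bytes 35, size 48 → padding 13

13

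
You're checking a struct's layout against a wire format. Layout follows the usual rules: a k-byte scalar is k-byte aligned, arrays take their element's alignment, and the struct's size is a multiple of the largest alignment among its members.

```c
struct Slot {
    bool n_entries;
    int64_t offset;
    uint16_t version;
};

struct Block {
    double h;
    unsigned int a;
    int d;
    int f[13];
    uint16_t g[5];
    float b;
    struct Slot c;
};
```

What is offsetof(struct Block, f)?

16

Slot: @0: n_entries [1B, align 1] → 1; +7 pad (align 8); @8: offset [8B, align 8] → 16; @16: version [2B, align 2] → 18; +6 tail pad (align 8); size 24, align 8
@0: h [8B, align 8] → 8
@8: a [4B, align 4] → 12
@12: d [4B, align 4] → 16
@16: f [52B, align 4] → 68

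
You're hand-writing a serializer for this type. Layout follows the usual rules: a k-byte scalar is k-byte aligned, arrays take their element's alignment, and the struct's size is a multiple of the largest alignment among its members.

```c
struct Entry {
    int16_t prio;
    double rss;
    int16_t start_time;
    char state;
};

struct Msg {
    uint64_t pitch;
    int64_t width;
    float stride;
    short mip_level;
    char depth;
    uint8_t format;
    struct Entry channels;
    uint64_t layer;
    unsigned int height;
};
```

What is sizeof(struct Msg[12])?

768

Entry: 0..2  prio  (2B, 2-aligned); 2..8  -- padding (6B); 8..16  rss  (8B, 8-aligned); 16..18  start_time  (2B, 2-aligned); 18..19  state  (1B, 1-aligned); 19..24  -- tail padding (5B); sizeof = 24, alignof = 8
0..8  pitch  (8B, 8-aligned)
8..16  width  (8B, 8-aligned)
16..20  stride  (4B, 4-aligned)
20..22  mip_level  (2B, 2-aligned)
22..23  depth  (1B, 1-aligned)
23..24  format  (1B, 1-aligned)
24..48  channels  (24B, 8-aligned)
48..56  layer  (8B, 8-aligned)
56..60  height  (4B, 4-aligned)
60..64  -- tail padding (4B)
sizeof = 64, alignof = 8
array of 12: 12 × 64 = 768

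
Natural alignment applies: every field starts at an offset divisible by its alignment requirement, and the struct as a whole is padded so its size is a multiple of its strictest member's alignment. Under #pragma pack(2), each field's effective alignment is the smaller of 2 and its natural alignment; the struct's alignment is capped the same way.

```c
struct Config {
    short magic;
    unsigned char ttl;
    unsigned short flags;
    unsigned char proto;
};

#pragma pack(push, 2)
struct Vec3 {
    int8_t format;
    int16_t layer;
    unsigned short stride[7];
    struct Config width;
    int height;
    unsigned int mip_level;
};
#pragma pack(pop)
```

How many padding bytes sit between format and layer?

1

Config: magic at 0 (size 2, align 2) → ends 2; ttl at 2 (size 1, align 1) → ends 3; pad 1 to align 2 for flags; flags at 4 (size 2, align 2) → ends 6; proto at 6 (size 1, align 1) → ends 7; tail pad 1 to reach multiple of 2; total 8 bytes, alignment 2
format at 0 (size 1, align 1) → ends 1
pad 1 to align 2 for layer
layer at 2 (size 2, align 2) → ends 4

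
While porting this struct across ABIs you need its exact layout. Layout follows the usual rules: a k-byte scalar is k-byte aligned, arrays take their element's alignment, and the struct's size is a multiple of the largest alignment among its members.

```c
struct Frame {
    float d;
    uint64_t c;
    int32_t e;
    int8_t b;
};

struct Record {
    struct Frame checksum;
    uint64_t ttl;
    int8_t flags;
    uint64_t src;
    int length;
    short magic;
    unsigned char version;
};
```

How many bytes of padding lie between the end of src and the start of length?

Frame: d at 0 (size 4, align 4) → ends 4; pad 4 to align 8 for c; c at 8 (size 8, align 8) → ends 16; e at 16 (size 4, align 4) → ends 20; b at 20 (size 1, align 1) → ends 21; tail pad 3 to reach multiple of 8; total 24 bytes, alignment 8
checksum at 0 (size 24, align 8) → ends 24
ttl at 24 (size 8, align 8) → ends 32
flags at 32 (size 1, align 1) → ends 33
pad 7 to align 8 for src
src at 40 (size 8, align 8) → ends 48
length at 48 (size 4, align 4) → ends 52

0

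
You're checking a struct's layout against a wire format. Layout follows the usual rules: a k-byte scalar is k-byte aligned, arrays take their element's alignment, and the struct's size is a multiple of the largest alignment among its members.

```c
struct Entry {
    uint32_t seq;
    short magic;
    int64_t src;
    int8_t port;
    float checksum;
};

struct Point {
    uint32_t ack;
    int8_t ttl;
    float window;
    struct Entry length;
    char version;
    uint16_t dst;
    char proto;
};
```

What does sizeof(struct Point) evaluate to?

Entry: @0: seq [4B, align 4] → 4; @4: magic [2B, align 2] → 6; +2 pad (align 8); @8: src [8B, align 8] → 16; @16: port [1B, align 1] → 17; +3 pad (align 4); @20: checksum [4B, align 4] → 24; size 24, align 8
@0: ack [4B, align 4] → 4
@4: ttl [1B, align 1] → 5
+3 pad (align 4)
@8: window [4B, align 4] → 12
+4 pad (align 8)
@16: length [24B, align 8] → 40
@40: version [1B, align 1] → 41
+1 pad (align 2)
@42: dst [2B, align 2] → 44
@44: proto [1B, align 1] → 45
+3 tail pad (align 8)
size 48, align 8

48 bytes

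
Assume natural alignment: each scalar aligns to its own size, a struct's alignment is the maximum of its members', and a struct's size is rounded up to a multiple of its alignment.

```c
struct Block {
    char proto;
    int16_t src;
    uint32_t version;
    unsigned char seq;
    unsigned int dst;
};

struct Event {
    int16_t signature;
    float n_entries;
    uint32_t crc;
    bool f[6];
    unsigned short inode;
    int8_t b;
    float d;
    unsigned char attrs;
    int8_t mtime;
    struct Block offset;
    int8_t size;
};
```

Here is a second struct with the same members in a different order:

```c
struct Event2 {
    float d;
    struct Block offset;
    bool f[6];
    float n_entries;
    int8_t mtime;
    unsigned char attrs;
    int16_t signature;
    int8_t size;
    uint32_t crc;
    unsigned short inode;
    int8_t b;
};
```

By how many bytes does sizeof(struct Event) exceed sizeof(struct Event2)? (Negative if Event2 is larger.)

Block: 0..1  proto  (1B, 1-aligned); 1..2  -- padding (1B); 2..4  src  (2B, 2-aligned); 4..8  version  (4B, 4-aligned); 8..9  seq  (1B, 1-aligned); 9..12  -- padding (3B); 12..16  dst  (4B, 4-aligned); sizeof = 16, alignof = 4
0..2  signature  (2B, 2-aligned)
2..4  -- padding (2B)
4..8  n_entries  (4B, 4-aligned)
8..12  crc  (4B, 4-aligned)
12..18  f  (6B, 1-aligned)
18..20  inode  (2B, 2-aligned)
20..21  b  (1B, 1-aligned)
21..24  -- padding (3B)
24..28  d  (4B, 4-aligned)
28..29  attrs  (1B, 1-aligned)
29..30  mtime  (1B, 1-aligned)
30..32  -- padding (2B)
32..48  offset  (16B, 4-aligned)
48..49  size  (1B, 1-aligned)
49..52  -- tail padding (3B)
sizeof = 52, alignof = 4
— Event2 —
0..4  d  (4B, 4-aligned)
4..20  offset  (16B, 4-aligned)
20..26  f  (6B, 1-aligned)
26..28  -- padding (2B)
28..32  n_entries  (4B, 4-aligned)
32..33  mtime  (1B, 1-aligned)
33..34  attrs  (1B, 1-aligned)
34..36  signature  (2B, 2-aligned)
36..37  size  (1B, 1-aligned)
37..40  -- padding (3B)
40..44  crc  (4B, 4-aligned)
44..46  inode  (2B, 2-aligned)
46..47  b  (1B, 1-aligned)
47..48  -- tail padding (1B)
sizeof = 48, alignof = 4
52 − 48 = 4

4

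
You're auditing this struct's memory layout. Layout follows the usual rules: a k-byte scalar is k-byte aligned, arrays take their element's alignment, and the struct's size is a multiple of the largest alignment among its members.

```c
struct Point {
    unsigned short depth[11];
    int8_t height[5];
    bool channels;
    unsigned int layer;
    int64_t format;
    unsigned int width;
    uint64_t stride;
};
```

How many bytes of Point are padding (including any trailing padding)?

0..22  depth  (22B, 2-aligned)
22..27  height  (5B, 1-aligned)
27..28  channels  (1B, 1-aligned)
28..32  layer  (4B, 4-aligned)
32..40  format  (8B, 8-aligned)
40..44  width  (4B, 4-aligned)
44..48  -- padding (4B)
48..56  stride  (8B, 8-aligned)
sizeof = 56, alignof = 8
data bytes 52, size 56 → padding 4

4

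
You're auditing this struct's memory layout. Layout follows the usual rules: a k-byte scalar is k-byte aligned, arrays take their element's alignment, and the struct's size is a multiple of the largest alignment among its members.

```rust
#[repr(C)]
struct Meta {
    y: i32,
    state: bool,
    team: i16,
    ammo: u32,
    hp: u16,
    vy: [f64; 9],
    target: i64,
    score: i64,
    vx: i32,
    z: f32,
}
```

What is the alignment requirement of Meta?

8

member alignments: y=4, state=1, team=2, ammo=4, hp=2, vy=8, target=8, score=8, vx=4, z=4
max = 8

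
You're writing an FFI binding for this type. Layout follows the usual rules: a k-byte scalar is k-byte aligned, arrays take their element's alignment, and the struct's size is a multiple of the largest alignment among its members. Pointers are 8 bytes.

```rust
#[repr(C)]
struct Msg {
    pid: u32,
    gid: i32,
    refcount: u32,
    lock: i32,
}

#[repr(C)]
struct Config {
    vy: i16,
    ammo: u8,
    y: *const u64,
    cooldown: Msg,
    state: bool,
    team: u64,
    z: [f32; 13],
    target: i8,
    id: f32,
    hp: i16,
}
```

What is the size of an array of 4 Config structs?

448

Msg: pid at 0 (size 4, align 4) → ends 4; gid at 4 (size 4, align 4) → ends 8; refcount at 8 (size 4, align 4) → ends 12; lock at 12 (size 4, align 4) → ends 16; total 16 bytes, alignment 4
vy at 0 (size 2, align 2) → ends 2
ammo at 2 (size 1, align 1) → ends 3
pad 5 to align 8 for y
y at 8 (size 8, align 8) → ends 16
cooldown at 16 (size 16, align 4) → ends 32
state at 32 (size 1, align 1) → ends 33
pad 7 to align 8 for team
team at 40 (size 8, align 8) → ends 48
z at 48 (size 52, align 4) → ends 100
target at 100 (size 1, align 1) → ends 101
pad 3 to align 4 for id
id at 104 (size 4, align 4) → ends 108
hp at 108 (size 2, align 2) → ends 110
tail pad 2 to reach multiple of 8
total 112 bytes, alignment 8
array of 4: 4 × 112 = 448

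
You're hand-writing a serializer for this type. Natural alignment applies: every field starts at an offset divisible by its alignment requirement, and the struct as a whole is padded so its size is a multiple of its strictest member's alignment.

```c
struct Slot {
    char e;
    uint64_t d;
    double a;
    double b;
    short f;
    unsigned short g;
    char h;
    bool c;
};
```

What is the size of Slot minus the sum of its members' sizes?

9

@0: e [1B, align 1] → 1
+7 pad (align 8)
@8: d [8B, align 8] → 16
@16: a [8B, align 8] → 24
@24: b [8B, align 8] → 32
@32: f [2B, align 2] → 34
@34: g [2B, align 2] → 36
@36: h [1B, align 1] → 37
@37: c [1B, align 1] → 38
+2 tail pad (align 8)
size 40, align 8
data bytes 31, size 40 → padding 9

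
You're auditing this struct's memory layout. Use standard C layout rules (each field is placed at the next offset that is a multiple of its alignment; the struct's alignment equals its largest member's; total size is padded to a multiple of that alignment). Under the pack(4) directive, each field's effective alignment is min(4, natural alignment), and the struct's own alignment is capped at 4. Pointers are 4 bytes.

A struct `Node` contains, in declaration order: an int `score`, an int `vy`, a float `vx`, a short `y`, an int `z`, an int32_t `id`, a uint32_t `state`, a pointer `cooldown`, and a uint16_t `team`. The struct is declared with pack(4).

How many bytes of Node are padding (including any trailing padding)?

score at 0 (size 4, align 4) → ends 4
vy at 4 (size 4, align 4) → ends 8
vx at 8 (size 4, align 4) → ends 12
y at 12 (size 2, align 2) → ends 14
pad 2 to align 4 for z
z at 16 (size 4, align 4) → ends 20
id at 20 (size 4, align 4) → ends 24
state at 24 (size 4, align 4) → ends 28
cooldown at 28 (size 4, align 4) → ends 32
team at 32 (size 2, align 2) → ends 34
tail pad 2 to reach multiple of 4
total 36 bytes, alignment 4
data bytes 32, size 36 → padding 4

4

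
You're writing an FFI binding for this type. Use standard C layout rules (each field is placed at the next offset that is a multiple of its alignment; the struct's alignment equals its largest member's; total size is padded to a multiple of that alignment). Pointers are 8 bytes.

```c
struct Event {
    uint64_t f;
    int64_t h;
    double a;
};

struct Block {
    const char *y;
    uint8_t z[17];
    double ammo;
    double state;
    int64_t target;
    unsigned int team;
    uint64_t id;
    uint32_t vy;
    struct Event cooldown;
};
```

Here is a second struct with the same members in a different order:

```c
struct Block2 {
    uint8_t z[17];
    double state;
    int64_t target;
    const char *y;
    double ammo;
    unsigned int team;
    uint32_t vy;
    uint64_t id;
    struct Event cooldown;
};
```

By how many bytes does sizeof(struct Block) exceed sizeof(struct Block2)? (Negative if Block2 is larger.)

Event: 0..8  f  (8B, 8-aligned); 8..16  h  (8B, 8-aligned); 16..24  a  (8B, 8-aligned); sizeof = 24, alignof = 8
0..8  y  (8B, 8-aligned)
8..25  z  (17B, 1-aligned)
25..32  -- padding (7B)
32..40  ammo  (8B, 8-aligned)
40..48  state  (8B, 8-aligned)
48..56  target  (8B, 8-aligned)
56..60  team  (4B, 4-aligned)
60..64  -- padding (4B)
64..72  id  (8B, 8-aligned)
72..76  vy  (4B, 4-aligned)
76..80  -- padding (4B)
80..104  cooldown  (24B, 8-aligned)
sizeof = 104, alignof = 8
— Block2 —
0..17  z  (17B, 1-aligned)
17..24  -- padding (7B)
24..32  state  (8B, 8-aligned)
32..40  target  (8B, 8-aligned)
40..48  y  (8B, 8-aligned)
48..56  ammo  (8B, 8-aligned)
56..60  team  (4B, 4-aligned)
60..64  vy  (4B, 4-aligned)
64..72  id  (8B, 8-aligned)
72..96  cooldown  (24B, 8-aligned)
sizeof = 96, alignof = 8
104 − 96 = 8

8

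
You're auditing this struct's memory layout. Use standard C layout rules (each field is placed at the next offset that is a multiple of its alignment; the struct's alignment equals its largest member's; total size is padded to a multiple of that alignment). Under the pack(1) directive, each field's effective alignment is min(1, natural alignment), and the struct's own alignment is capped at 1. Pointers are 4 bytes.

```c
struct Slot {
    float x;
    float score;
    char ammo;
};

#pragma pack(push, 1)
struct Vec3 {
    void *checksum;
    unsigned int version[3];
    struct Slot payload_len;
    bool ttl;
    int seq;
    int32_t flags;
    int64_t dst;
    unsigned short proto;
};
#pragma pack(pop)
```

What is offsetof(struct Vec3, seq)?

29

Slot: @0: x [4B, align 4] → 4; @4: score [4B, align 4] → 8; @8: ammo [1B, align 1] → 9; +3 tail pad (align 4); size 12, align 4
@0: checksum [4B, align 1] → 4
@4: version [12B, align 1] → 16
@16: payload_len [12B, align 1] → 28
@28: ttl [1B, align 1] → 29
@29: seq [4B, align 1] → 33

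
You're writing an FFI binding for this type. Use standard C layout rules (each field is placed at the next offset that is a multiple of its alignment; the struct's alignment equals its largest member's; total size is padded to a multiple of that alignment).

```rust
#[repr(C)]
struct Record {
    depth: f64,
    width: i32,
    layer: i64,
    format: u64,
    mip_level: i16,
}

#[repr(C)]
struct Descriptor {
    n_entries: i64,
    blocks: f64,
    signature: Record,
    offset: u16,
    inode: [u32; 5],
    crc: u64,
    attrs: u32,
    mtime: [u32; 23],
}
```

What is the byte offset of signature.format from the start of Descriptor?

Record: 0..8  depth  (8B, 8-aligned); 8..12  width  (4B, 4-aligned); 12..16  -- padding (4B); 16..24  layer  (8B, 8-aligned); 24..32  format  (8B, 8-aligned); 32..34  mip_level  (2B, 2-aligned); 34..40  -- tail padding (6B); sizeof = 40, alignof = 8
0..8  n_entries  (8B, 8-aligned)
8..16  blocks  (8B, 8-aligned)
16..56  signature  (40B, 8-aligned)
within Record: format at 24
16 + 24 = 40

40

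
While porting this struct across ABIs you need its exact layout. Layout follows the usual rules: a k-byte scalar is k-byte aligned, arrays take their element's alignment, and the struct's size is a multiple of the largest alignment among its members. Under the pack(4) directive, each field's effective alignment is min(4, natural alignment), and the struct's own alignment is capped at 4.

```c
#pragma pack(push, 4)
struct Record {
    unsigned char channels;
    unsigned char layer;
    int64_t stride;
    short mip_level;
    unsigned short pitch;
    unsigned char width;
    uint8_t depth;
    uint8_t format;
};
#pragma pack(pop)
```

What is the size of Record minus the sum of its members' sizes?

@0: channels [1B, align 1] → 1
@1: layer [1B, align 1] → 2
+2 pad (align 4)
@4: stride [8B, align 4] → 12
@12: mip_level [2B, align 2] → 14
@14: pitch [2B, align 2] → 16
@16: width [1B, align 1] → 17
@17: depth [1B, align 1] → 18
@18: format [1B, align 1] → 19
+1 tail pad (align 4)
size 20, align 4
data bytes 17, size 20 → padding 3

3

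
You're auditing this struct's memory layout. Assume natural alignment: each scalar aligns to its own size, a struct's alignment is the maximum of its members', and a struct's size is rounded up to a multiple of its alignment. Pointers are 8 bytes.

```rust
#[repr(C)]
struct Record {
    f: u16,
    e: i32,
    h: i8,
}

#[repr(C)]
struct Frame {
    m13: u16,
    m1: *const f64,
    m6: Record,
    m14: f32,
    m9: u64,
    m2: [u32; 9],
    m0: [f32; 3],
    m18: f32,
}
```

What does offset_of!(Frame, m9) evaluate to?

Record: f at 0 (size 2, align 2) → ends 2; pad 2 to align 4 for e; e at 4 (size 4, align 4) → ends 8; h at 8 (size 1, align 1) → ends 9; tail pad 3 to reach multiple of 4; total 12 bytes, alignment 4
m13 at 0 (size 2, align 2) → ends 2
pad 6 to align 8 for m1
m1 at 8 (size 8, align 8) → ends 16
m6 at 16 (size 12, align 4) → ends 28
m14 at 28 (size 4, align 4) → ends 32
m9 at 32 (size 8, align 8) → ends 40

32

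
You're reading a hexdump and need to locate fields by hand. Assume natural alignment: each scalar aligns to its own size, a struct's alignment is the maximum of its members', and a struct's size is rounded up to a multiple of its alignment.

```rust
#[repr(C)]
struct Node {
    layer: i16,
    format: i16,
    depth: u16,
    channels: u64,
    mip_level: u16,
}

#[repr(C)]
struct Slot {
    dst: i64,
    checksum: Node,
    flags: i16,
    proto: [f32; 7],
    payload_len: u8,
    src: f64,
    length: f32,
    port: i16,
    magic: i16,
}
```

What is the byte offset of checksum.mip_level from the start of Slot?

24

Node: @0: layer [2B, align 2] → 2; @2: format [2B, align 2] → 4; @4: depth [2B, align 2] → 6; +2 pad (align 8); @8: channels [8B, align 8] → 16; @16: mip_level [2B, align 2] → 18; +6 tail pad (align 8); size 24, align 8
@0: dst [8B, align 8] → 8
@8: checksum [24B, align 8] → 32
within Node: mip_level at 16
8 + 16 = 24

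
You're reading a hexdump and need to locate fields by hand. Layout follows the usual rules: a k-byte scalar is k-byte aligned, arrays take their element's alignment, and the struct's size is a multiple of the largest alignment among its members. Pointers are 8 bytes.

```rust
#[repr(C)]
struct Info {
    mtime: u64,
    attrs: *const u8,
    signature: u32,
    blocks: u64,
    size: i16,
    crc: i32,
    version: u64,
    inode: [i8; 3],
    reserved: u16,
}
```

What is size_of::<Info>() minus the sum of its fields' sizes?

mtime at 0 (size 8, align 8) → ends 8
attrs at 8 (size 8, align 8) → ends 16
signature at 16 (size 4, align 4) → ends 20
pad 4 to align 8 for blocks
blocks at 24 (size 8, align 8) → ends 32
size at 32 (size 2, align 2) → ends 34
pad 2 to align 4 for crc
crc at 36 (size 4, align 4) → ends 40
version at 40 (size 8, align 8) → ends 48
inode at 48 (size 3, align 1) → ends 51
pad 1 to align 2 for reserved
reserved at 52 (size 2, align 2) → ends 54
tail pad 2 to reach multiple of 8
total 56 bytes, alignment 8
data bytes 47, size 56 → padding 9

9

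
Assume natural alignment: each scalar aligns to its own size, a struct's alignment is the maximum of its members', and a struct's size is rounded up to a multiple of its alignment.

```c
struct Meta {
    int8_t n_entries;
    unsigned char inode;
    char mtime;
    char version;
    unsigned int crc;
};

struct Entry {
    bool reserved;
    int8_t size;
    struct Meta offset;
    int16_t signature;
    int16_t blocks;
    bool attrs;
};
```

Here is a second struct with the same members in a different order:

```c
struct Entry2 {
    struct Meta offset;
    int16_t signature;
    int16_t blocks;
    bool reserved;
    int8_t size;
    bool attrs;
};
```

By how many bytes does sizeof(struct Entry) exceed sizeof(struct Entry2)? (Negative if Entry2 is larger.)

4

Meta: 0..1  n_entries  (1B, 1-aligned); 1..2  inode  (1B, 1-aligned); 2..3  mtime  (1B, 1-aligned); 3..4  version  (1B, 1-aligned); 4..8  crc  (4B, 4-aligned); sizeof = 8, alignof = 4
0..1  reserved  (1B, 1-aligned)
1..2  size  (1B, 1-aligned)
2..4  -- padding (2B)
4..12  offset  (8B, 4-aligned)
12..14  signature  (2B, 2-aligned)
14..16  blocks  (2B, 2-aligned)
16..17  attrs  (1B, 1-aligned)
17..20  -- tail padding (3B)
sizeof = 20, alignof = 4
— Entry2 —
0..8  offset  (8B, 4-aligned)
8..10  signature  (2B, 2-aligned)
10..12  blocks  (2B, 2-aligned)
12..13  reserved  (1B, 1-aligned)
13..14  size  (1B, 1-aligned)
14..15  attrs  (1B, 1-aligned)
15..16  -- tail padding (1B)
sizeof = 16, alignof = 4
20 − 16 = 4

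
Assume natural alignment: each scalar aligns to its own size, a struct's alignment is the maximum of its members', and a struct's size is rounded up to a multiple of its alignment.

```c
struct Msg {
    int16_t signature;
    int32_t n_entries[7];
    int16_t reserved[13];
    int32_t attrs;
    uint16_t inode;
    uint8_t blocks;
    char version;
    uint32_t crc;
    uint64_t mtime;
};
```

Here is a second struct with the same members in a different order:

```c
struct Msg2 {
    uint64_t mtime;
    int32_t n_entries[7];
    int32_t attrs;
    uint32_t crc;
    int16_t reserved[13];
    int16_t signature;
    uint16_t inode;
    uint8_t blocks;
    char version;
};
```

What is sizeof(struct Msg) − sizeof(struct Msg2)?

0

@0: signature [2B, align 2] → 2
+2 pad (align 4)
@4: n_entries [28B, align 4] → 32
@32: reserved [26B, align 2] → 58
+2 pad (align 4)
@60: attrs [4B, align 4] → 64
@64: inode [2B, align 2] → 66
@66: blocks [1B, align 1] → 67
@67: version [1B, align 1] → 68
@68: crc [4B, align 4] → 72
@72: mtime [8B, align 8] → 80
size 80, align 8
— Msg2 —
@0: mtime [8B, align 8] → 8
@8: n_entries [28B, align 4] → 36
@36: attrs [4B, align 4] → 40
@40: crc [4B, align 4] → 44
@44: reserved [26B, align 2] → 70
@70: signature [2B, align 2] → 72
@72: inode [2B, align 2] → 74
@74: blocks [1B, align 1] → 75
@75: version [1B, align 1] → 76
+4 tail pad (align 8)
size 80, align 8
80 − 80 = 0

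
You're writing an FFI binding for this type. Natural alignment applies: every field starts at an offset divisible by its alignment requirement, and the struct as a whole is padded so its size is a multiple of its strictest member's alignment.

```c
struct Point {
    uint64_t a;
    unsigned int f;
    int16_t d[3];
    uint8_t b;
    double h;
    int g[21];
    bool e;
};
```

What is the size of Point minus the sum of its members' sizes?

8

a at 0 (size 8, align 8) → ends 8
f at 8 (size 4, align 4) → ends 12
d at 12 (size 6, align 2) → ends 18
b at 18 (size 1, align 1) → ends 19
pad 5 to align 8 for h
h at 24 (size 8, align 8) → ends 32
g at 32 (size 84, align 4) → ends 116
e at 116 (size 1, align 1) → ends 117
tail pad 3 to reach multiple of 8
total 120 bytes, alignment 8
data bytes 112, size 120 → padding 8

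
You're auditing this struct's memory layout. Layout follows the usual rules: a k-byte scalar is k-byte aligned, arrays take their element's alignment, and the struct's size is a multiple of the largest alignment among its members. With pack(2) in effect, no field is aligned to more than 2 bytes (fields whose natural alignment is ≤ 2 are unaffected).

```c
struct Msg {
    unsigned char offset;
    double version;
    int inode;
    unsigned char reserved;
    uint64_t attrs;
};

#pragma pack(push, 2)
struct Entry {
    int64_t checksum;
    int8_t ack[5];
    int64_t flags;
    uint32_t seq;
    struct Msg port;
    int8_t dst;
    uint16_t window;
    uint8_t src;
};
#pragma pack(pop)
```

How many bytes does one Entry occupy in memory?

64

Msg: @0: offset [1B, align 1] → 1; +7 pad (align 8); @8: version [8B, align 8] → 16; @16: inode [4B, align 4] → 20; @20: reserved [1B, align 1] → 21; +3 pad (align 8); @24: attrs [8B, align 8] → 32; size 32, align 8
@0: checksum [8B, align 2] → 8
@8: ack [5B, align 1] → 13
+1 pad (align 2)
@14: flags [8B, align 2] → 22
@22: seq [4B, align 2] → 26
@26: port [32B, align 2] → 58
@58: dst [1B, align 1] → 59
+1 pad (align 2)
@60: window [2B, align 2] → 62
@62: src [1B, align 1] → 63
+1 tail pad (align 2)
size 64, align 2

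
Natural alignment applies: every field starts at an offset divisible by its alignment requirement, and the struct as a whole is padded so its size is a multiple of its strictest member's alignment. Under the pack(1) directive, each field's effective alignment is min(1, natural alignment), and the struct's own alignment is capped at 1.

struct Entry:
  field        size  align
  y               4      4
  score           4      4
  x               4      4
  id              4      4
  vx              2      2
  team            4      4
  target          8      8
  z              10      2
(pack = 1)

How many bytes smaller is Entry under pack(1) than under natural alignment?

natural layout:
  y at 0 (size 4, align 4) → ends 4
  score at 4 (size 4, align 4) → ends 8
  x at 8 (size 4, align 4) → ends 12
  id at 12 (size 4, align 4) → ends 16
  vx at 16 (size 2, align 2) → ends 18
  pad 2 to align 4 for team
  team at 20 (size 4, align 4) → ends 24
  target at 24 (size 8, align 8) → ends 32
  z at 32 (size 10, align 2) → ends 42
  tail pad 6 to reach multiple of 8
  total 48 bytes, alignment 8
packed(1) layout:
  y at 0 (size 4, align 1) → ends 4
  score at 4 (size 4, align 1) → ends 8
  x at 8 (size 4, align 1) → ends 12
  id at 12 (size 4, align 1) → ends 16
  vx at 16 (size 2, align 1) → ends 18
  team at 18 (size 4, align 1) → ends 22
  target at 22 (size 8, align 1) → ends 30
  z at 30 (size 10, align 1) → ends 40
  total 40 bytes, alignment 1
48 − 40 = 8

8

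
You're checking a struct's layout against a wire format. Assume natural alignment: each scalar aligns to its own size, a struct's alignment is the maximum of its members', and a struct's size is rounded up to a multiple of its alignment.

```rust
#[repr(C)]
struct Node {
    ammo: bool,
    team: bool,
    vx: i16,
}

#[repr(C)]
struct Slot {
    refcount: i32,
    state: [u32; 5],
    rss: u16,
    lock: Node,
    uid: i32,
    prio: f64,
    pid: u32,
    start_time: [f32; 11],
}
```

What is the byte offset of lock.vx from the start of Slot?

Node: 0..1  ammo  (1B, 1-aligned); 1..2  team  (1B, 1-aligned); 2..4  vx  (2B, 2-aligned); sizeof = 4, alignof = 2
0..4  refcount  (4B, 4-aligned)
4..24  state  (20B, 4-aligned)
24..26  rss  (2B, 2-aligned)
26..30  lock  (4B, 2-aligned)
within Node: vx at 2
26 + 2 = 28

28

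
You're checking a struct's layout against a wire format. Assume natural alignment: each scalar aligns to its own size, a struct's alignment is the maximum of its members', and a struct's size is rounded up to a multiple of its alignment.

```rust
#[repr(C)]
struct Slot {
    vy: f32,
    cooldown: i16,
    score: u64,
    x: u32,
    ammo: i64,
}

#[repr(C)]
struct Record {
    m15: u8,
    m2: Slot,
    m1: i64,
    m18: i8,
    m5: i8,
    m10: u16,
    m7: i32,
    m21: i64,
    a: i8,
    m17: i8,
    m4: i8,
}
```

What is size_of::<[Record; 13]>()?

Slot: 0..4  vy  (4B, 4-aligned); 4..6  cooldown  (2B, 2-aligned); 6..8  -- padding (2B); 8..16  score  (8B, 8-aligned); 16..20  x  (4B, 4-aligned); 20..24  -- padding (4B); 24..32  ammo  (8B, 8-aligned); sizeof = 32, alignof = 8
0..1  m15  (1B, 1-aligned)
1..8  -- padding (7B)
8..40  m2  (32B, 8-aligned)
40..48  m1  (8B, 8-aligned)
48..49  m18  (1B, 1-aligned)
49..50  m5  (1B, 1-aligned)
50..52  m10  (2B, 2-aligned)
52..56  m7  (4B, 4-aligned)
56..64  m21  (8B, 8-aligned)
64..65  a  (1B, 1-aligned)
65..66  m17  (1B, 1-aligned)
66..67  m4  (1B, 1-aligned)
67..72  -- tail padding (5B)
sizeof = 72, alignof = 8
array of 13: 13 × 72 = 936

936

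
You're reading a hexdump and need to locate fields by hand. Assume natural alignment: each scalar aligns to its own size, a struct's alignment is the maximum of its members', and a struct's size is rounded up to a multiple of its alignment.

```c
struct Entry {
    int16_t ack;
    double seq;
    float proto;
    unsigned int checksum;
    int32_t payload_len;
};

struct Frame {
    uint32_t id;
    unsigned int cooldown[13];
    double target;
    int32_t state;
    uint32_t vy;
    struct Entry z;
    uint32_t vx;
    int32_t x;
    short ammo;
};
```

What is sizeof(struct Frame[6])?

720

Entry: @0: ack [2B, align 2] → 2; +6 pad (align 8); @8: seq [8B, align 8] → 16; @16: proto [4B, align 4] → 20; @20: checksum [4B, align 4] → 24; @24: payload_len [4B, align 4] → 28; +4 tail pad (align 8); size 32, align 8
@0: id [4B, align 4] → 4
@4: cooldown [52B, align 4] → 56
@56: target [8B, align 8] → 64
@64: state [4B, align 4] → 68
@68: vy [4B, align 4] → 72
@72: z [32B, align 8] → 104
@104: vx [4B, align 4] → 108
@108: x [4B, align 4] → 112
@112: ammo [2B, align 2] → 114
+6 tail pad (align 8)
size 120, align 8
array of 6: 6 × 120 = 720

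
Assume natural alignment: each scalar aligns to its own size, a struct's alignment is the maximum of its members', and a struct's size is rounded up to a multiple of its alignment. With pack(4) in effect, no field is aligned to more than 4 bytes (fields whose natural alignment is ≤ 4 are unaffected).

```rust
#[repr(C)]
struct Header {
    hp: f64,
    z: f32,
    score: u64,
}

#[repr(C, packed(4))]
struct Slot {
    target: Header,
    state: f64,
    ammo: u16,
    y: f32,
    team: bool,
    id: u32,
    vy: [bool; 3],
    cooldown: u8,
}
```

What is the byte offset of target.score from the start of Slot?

16

Header: 0..8  hp  (8B, 8-aligned); 8..12  z  (4B, 4-aligned); 12..16  -- padding (4B); 16..24  score  (8B, 8-aligned); sizeof = 24, alignof = 8
0..24  target  (24B, 4-aligned)
within Header: score at 16
0 + 16 = 16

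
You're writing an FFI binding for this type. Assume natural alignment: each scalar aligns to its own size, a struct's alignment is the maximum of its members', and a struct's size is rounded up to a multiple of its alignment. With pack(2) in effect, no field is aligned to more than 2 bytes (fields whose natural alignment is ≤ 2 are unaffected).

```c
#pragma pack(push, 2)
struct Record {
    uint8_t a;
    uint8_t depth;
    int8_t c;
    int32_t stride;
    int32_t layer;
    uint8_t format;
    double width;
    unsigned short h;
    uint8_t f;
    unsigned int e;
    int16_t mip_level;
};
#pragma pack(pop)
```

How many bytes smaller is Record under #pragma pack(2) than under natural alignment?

natural layout:
  @0: a [1B, align 1] → 1
  @1: depth [1B, align 1] → 2
  @2: c [1B, align 1] → 3
  +1 pad (align 4)
  @4: stride [4B, align 4] → 8
  @8: layer [4B, align 4] → 12
  @12: format [1B, align 1] → 13
  +3 pad (align 8)
  @16: width [8B, align 8] → 24
  @24: h [2B, align 2] → 26
  @26: f [1B, align 1] → 27
  +1 pad (align 4)
  @28: e [4B, align 4] → 32
  @32: mip_level [2B, align 2] → 34
  +6 tail pad (align 8)
  size 40, align 8
packed(2) layout:
  @0: a [1B, align 1] → 1
  @1: depth [1B, align 1] → 2
  @2: c [1B, align 1] → 3
  +1 pad (align 2)
  @4: stride [4B, align 2] → 8
  @8: layer [4B, align 2] → 12
  @12: format [1B, align 1] → 13
  +1 pad (align 2)
  @14: width [8B, align 2] → 22
  @22: h [2B, align 2] → 24
  @24: f [1B, align 1] → 25
  +1 pad (align 2)
  @26: e [4B, align 2] → 30
  @30: mip_level [2B, align 2] → 32
  size 32, align 2
40 − 32 = 8

8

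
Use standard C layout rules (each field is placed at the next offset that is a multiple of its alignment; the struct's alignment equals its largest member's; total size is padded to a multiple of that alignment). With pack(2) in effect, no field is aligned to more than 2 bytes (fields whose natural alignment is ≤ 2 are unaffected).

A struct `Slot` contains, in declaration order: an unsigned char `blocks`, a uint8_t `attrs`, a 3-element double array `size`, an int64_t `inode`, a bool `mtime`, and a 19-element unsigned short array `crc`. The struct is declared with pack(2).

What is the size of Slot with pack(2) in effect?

blocks at 0 (size 1, align 1) → ends 1
attrs at 1 (size 1, align 1) → ends 2
size at 2 (size 24, align 2) → ends 26
inode at 26 (size 8, align 2) → ends 34
mtime at 34 (size 1, align 1) → ends 35
pad 1 to align 2 for crc
crc at 36 (size 38, align 2) → ends 74
total 74 bytes, alignment 2

74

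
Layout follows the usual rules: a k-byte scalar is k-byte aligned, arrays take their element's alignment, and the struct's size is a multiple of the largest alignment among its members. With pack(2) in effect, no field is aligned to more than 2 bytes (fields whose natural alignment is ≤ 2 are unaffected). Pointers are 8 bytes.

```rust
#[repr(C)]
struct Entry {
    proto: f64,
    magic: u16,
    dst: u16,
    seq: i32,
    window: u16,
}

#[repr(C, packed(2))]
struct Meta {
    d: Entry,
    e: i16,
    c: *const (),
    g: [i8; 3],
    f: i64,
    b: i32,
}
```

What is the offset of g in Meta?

34

Entry: @0: proto [8B, align 8] → 8; @8: magic [2B, align 2] → 10; @10: dst [2B, align 2] → 12; @12: seq [4B, align 4] → 16; @16: window [2B, align 2] → 18; +6 tail pad (align 8); size 24, align 8
@0: d [24B, align 2] → 24
@24: e [2B, align 2] → 26
@26: c [8B, align 2] → 34
@34: g [3B, align 1] → 37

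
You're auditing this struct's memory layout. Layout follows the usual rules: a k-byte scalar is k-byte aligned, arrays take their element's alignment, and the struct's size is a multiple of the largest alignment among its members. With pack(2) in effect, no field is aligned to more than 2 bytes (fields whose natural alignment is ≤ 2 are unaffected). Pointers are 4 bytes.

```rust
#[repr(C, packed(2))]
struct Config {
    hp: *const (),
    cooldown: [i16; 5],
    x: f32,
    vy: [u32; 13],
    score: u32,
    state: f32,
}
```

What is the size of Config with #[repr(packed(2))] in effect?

78

@0: hp [4B, align 2] → 4
@4: cooldown [10B, align 2] → 14
@14: x [4B, align 2] → 18
@18: vy [52B, align 2] → 70
@70: score [4B, align 2] → 74
@74: state [4B, align 2] → 78
size 78, align 2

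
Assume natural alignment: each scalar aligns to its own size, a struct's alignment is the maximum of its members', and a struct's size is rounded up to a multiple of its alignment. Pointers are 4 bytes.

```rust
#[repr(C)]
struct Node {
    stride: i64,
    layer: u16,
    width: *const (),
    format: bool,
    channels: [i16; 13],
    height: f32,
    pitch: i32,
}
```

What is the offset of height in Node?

0..8  stride  (8B, 8-aligned)
8..10  layer  (2B, 2-aligned)
10..12  -- padding (2B)
12..16  width  (4B, 4-aligned)
16..17  format  (1B, 1-aligned)
17..18  -- padding (1B)
18..44  channels  (26B, 2-aligned)
44..48  height  (4B, 4-aligned)

44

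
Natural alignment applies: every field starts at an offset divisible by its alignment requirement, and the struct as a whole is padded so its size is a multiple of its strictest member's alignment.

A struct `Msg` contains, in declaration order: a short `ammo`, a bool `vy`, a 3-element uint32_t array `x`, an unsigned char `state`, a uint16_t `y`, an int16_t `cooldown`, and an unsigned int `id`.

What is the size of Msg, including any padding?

0..2  ammo  (2B, 2-aligned)
2..3  vy  (1B, 1-aligned)
3..4  -- padding (1B)
4..16  x  (12B, 4-aligned)
16..17  state  (1B, 1-aligned)
17..18  -- padding (1B)
18..20  y  (2B, 2-aligned)
20..22  cooldown  (2B, 2-aligned)
22..24  -- padding (2B)
24..28  id  (4B, 4-aligned)
sizeof = 28, alignof = 4

28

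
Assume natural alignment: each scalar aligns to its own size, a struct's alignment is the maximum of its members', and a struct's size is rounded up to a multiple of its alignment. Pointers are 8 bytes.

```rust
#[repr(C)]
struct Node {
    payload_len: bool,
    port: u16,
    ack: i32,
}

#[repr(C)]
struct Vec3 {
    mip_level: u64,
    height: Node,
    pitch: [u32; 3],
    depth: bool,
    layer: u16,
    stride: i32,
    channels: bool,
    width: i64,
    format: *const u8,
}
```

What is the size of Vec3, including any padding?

Node: @0: payload_len [1B, align 1] → 1; +1 pad (align 2); @2: port [2B, align 2] → 4; @4: ack [4B, align 4] → 8; size 8, align 4
@0: mip_level [8B, align 8] → 8
@8: height [8B, align 4] → 16
@16: pitch [12B, align 4] → 28
@28: depth [1B, align 1] → 29
+1 pad (align 2)
@30: layer [2B, align 2] → 32
@32: stride [4B, align 4] → 36
@36: channels [1B, align 1] → 37
+3 pad (align 8)
@40: width [8B, align 8] → 48
@48: format [8B, align 8] → 56
size 56, align 8

56 bytes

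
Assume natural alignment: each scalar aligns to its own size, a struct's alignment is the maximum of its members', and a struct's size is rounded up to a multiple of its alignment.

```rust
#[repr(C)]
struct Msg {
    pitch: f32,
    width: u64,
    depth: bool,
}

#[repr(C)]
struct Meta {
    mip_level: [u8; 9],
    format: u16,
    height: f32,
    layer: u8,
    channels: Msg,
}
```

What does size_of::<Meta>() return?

48

Msg: pitch at 0 (size 4, align 4) → ends 4; pad 4 to align 8 for width; width at 8 (size 8, align 8) → ends 16; depth at 16 (size 1, align 1) → ends 17; tail pad 7 to reach multiple of 8; total 24 bytes, alignment 8
mip_level at 0 (size 9, align 1) → ends 9
pad 1 to align 2 for format
format at 10 (size 2, align 2) → ends 12
height at 12 (size 4, align 4) → ends 16
layer at 16 (size 1, align 1) → ends 17
pad 7 to align 8 for channels
channels at 24 (size 24, align 8) → ends 48
total 48 bytes, alignment 8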